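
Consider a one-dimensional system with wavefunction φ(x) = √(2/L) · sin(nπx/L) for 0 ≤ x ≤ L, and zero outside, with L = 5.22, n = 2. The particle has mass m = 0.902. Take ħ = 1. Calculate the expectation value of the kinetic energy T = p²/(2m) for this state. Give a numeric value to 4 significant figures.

T = −(ħ²/2m) d²/dx², so ⟨T⟩ = −(ħ²/2m) ∫ φ*·φ'' dx; with m = 0.902.
d/dx sin(nπx/L) = (nπ/L)·cos(nπx/L) and d²/dx² sin(nπx/L) = −(nπ/L)²·sin(nπx/L); on 0 ≤ x ≤ L, ∫sin²(nπx/L) dx = L/2 and ∫sin(nπx/L)·cos(nπx/L) dx = 0.
⟨T⟩ = 0.80312.

0.8031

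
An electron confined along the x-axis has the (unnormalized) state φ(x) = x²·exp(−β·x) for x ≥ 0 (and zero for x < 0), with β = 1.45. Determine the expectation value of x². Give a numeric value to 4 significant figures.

3.567

⟨x²⟩ = ∫ x²·|φ|² dx / ∫|φ|² dx (integrals over the domain).
Every integrand reduces to terms xʲ·e^(−2βx) on [0, ∞); use ∫₀^∞ xʲ·e^(−2βx) dx = j!/(2β)^(j+1).
State is unnormalized: ∫|φ|² dx = 0.11701, and ∫φ*·x²·φ dx = 0.41739, so ⟨x²⟩ = 0.41739 / 0.11701.
⟨x²⟩ = 3.5672.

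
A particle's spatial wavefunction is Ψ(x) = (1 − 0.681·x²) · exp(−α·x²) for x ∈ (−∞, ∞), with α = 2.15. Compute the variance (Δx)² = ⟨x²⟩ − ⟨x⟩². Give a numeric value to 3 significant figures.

Compute ⟨x⟩ and ⟨x²⟩ separately, then (Δx)² = ⟨x²⟩ − ⟨x⟩².
Expand each integrand as polynomial × e^(−2αx²) and use ∫x^(2j)·e^(−2αx²) dx = (2j−1)!!/(4α)^j · √(π/(2α)), odd powers → 0; here √(π/(2α)) = 0.85475.
Normalization: ∫|Ψ|² dx = 0.73546.
⟨x⟩ = 0.0000 and ⟨x²⟩ = 0.083643.
(Δx)² = 0.083643 − (0.0000)² = 0.083643.

0.0836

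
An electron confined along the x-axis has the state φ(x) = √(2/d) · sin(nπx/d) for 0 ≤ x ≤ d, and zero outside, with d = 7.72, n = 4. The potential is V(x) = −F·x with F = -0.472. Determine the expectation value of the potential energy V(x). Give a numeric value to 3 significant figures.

1.82

⟨V⟩ = ∫ V(x)·|φ|² dx.
With sin²θ = (1 − cos2θ)/2 on 0 ≤ x ≤ d: ∫sin²(nπx/d) dx = d/2, ∫x·sin²(nπx/d) dx = d²/4, ∫x²·sin²(nπx/d) dx = d³·(1/6 − 1/(4n²π²)); higher powers xᵏ the same way, integrating xᵏ·cos(2nπx/d) by parts.
⟨V⟩ = 1.8219.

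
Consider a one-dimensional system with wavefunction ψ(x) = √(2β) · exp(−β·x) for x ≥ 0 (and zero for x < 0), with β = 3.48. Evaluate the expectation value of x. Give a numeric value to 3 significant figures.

0.144

⟨x⟩ = ∫ x·|ψ|² dx (integrals over the domain).
Every integrand reduces to terms xʲ·e^(−2βx) on [0, ∞); use ∫₀^∞ xʲ·e^(−2βx) dx = j!/(2β)^(j+1).
⟨x⟩ = 0.14368.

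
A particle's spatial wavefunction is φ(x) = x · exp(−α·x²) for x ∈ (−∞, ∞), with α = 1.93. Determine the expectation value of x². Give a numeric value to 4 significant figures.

0.3886

⟨x²⟩ = ∫ x²·|φ|² dx / ∫|φ|² dx (integrals over the domain).
Expand each integrand as polynomial × e^(−2αx²) and use ∫x^(2j)·e^(−2αx²) dx = (2j−1)!!/(4α)^j · √(π/(2α)), odd powers → 0; here √(π/(2α)) = 0.90216.
State is unnormalized: ∫|φ|² dx = 0.11686, and ∫φ*·x²·φ dx = 0.045412, so ⟨x²⟩ = 0.045412 / 0.11686.
⟨x²⟩ = 0.38860.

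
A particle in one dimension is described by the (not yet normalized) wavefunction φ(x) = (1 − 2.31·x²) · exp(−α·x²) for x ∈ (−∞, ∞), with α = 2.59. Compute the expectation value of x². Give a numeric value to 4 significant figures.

0.05599

⟨x²⟩ = ∫ x²·|φ|² dx / ∫|φ|² dx (integrals over the domain).
Expand each integrand as polynomial × e^(−2αx²) and use ∫x^(2j)·e^(−2αx²) dx = (2j−1)!!/(4α)^j · √(π/(2α)), odd powers → 0; here √(π/(2α)) = 0.77877.
State is unnormalized: ∫|φ|² dx = 0.54764, and ∫φ*·x²·φ dx = 0.030663, so ⟨x²⟩ = 0.030663 / 0.54764.
⟨x²⟩ = 0.055992.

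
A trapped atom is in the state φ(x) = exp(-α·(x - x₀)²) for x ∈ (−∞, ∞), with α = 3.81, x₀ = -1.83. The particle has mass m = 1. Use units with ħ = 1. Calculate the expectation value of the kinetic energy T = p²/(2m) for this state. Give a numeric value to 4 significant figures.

1.905

T = −(ħ²/2m) d²/dx², so ⟨T⟩ = −(ħ²/2m) ∫ φ*·φ'' dx / ∫|φ|² dx; with m = 1.
Gaussian moments (u = x − x₀): ∫u^(2j)·e^(−2αu²) du = (2j−1)!!/(4α)^j · √(π/(2α)), odd powers integrate to 0; here √(π/(2α)) = 0.64209. Derivatives: d/dx e^(−αu²) = −2αu·e^(−αu²), d²/dx² e^(−αu²) = (4α²u² − 2α)·e^(−αu²).
State is unnormalized: ∫|φ|² dx = 0.64209, and ∫φ*·(−ħ²/2m · φ'') dx = 1.2232, so ⟨T⟩ = 1.2232 / 0.64209.
⟨T⟩ = 1.9050.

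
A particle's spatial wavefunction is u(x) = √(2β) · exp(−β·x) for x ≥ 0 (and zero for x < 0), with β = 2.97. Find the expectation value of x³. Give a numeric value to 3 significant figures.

0.0286

⟨x³⟩ = ∫ x³·|u|² dx (integrals over the domain).
Every integrand reduces to terms xʲ·e^(−2βx) on [0, ∞); use ∫₀^∞ xʲ·e^(−2βx) dx = j!/(2β)^(j+1).
⟨x³⟩ = 0.028628.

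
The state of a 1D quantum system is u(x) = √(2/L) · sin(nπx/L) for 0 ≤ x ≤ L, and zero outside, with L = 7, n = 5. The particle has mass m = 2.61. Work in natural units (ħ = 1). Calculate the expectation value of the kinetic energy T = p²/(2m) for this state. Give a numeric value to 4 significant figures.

0.9647

T = −(ħ²/2m) d²/dx², so ⟨T⟩ = −(ħ²/2m) ∫ u*·u'' dx; with m = 2.61.
d/dx sin(nπx/L) = (nπ/L)·cos(nπx/L) and d²/dx² sin(nπx/L) = −(nπ/L)²·sin(nπx/L); on 0 ≤ x ≤ L, ∫sin²(nπx/L) dx = L/2 and ∫sin(nπx/L)·cos(nπx/L) dx = 0.
⟨T⟩ = 0.96466.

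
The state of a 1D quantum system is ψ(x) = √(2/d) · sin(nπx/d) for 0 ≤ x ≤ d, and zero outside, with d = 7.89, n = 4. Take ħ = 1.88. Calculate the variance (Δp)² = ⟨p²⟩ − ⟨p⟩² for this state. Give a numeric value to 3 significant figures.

Compute ⟨p⟩ and ⟨p²⟩ separately; (Δp)² = ⟨p²⟩ − ⟨p⟩².
d/dx sin(nπx/d) = (nπ/d)·cos(nπx/d) and d²/dx² sin(nπx/d) = −(nπ/d)²·sin(nπx/d); on 0 ≤ x ≤ d, ∫sin²(nπx/d) dx = d/2 and ∫sin(nπx/d)·cos(nπx/d) dx = 0.
⟨p⟩ = 0.0000 and ⟨p²⟩ = 8.9656.
(Δp)² = 8.9656 − (0.0000)² = 8.9656.

8.97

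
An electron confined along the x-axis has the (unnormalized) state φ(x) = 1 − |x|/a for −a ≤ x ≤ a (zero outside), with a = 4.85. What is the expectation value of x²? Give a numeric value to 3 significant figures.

⟨x²⟩ = ∫ x²·|φ|² dx / ∫|φ|² dx (integrals over the domain).
φ is even, so ∫ over [−a, a] = 2∫₀ᵃ with φ = 1 − x/a there: ∫₀ᵃ (1 − x/a)² dx = a/3, ∫₀ᵃ x²(1 − x/a)² dx = a³/30, ∫₀ᵃ x⁴(1 − x/a)² dx = a⁵/105.
State is unnormalized: ∫|φ|² dx = 3.2333, and ∫φ*·x²·φ dx = 7.6056, so ⟨x²⟩ = 7.6056 / 3.2333.
⟨x²⟩ = 2.3523.

2.35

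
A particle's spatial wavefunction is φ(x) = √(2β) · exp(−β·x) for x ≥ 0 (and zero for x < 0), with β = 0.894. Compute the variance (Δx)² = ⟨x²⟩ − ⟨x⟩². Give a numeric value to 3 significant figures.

Compute ⟨x⟩ and ⟨x²⟩ separately, then (Δx)² = ⟨x²⟩ − ⟨x⟩².
Every integrand reduces to terms xʲ·e^(−2βx) on [0, ∞); use ∫₀^∞ xʲ·e^(−2βx) dx = j!/(2β)^(j+1).
⟨x⟩ = 0.55928 and ⟨x²⟩ = 0.62560.
(Δx)² = 0.62560 − (0.55928)² = 0.31280.

0.313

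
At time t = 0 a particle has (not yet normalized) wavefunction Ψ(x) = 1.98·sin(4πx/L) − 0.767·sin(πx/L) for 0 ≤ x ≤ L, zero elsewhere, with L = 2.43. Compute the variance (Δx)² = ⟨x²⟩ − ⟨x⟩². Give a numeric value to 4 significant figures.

Compute ⟨x⟩ and ⟨x²⟩ separately, then (Δx)² = ⟨x²⟩ − ⟨x⟩².
On 0 ≤ x ≤ L (j ≠ l): ∫sin²(jπx/L) dx = L/2, ∫sin(jπx/L)·sin(lπx/L) dx = 0; diagonal moments ∫x·sin²(jπx/L) dx = L²/4, ∫x²·sin²(jπx/L) dx = L³·(1/6 − 1/(4j²π²)); cross terms ∫x·sin(jπx/L)·sin(lπx/L) dx = 0 for j + l even and −4jlL²/(π²(j² − l²)²) for j + l odd, ∫x²·sin(jπx/L)·sin(lπx/L) dx = (−1)^(j+l)·4jlL³/(π²(j² − l²)²); higher powers the same way via product-to-sum and parts.
Normalization: ∫|Ψ|² dx = 5.4781.
⟨x⟩ = 1.2386 and ⟨x²⟩ = 1.9703.
(Δx)² = 1.9703 − (1.2386)² = 0.43623.

0.4362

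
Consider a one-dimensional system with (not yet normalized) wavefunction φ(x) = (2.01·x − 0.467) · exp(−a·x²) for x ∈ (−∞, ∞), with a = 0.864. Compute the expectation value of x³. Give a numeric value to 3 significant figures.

⟨x³⟩ = ∫ x³·|φ|² dx / ∫|φ|² dx (integrals over the domain).
Expand each integrand as polynomial × e^(−2ax²) and use ∫x^(2j)·e^(−2ax²) dx = (2j−1)!!/(4a)^j · √(π/(2a)), odd powers → 0; here √(π/(2a)) = 1.3484.
State is unnormalized: ∫|φ|² dx = 1.8703, and ∫φ*·x³·φ dx = -0.63580, so ⟨x³⟩ = -0.63580 / 1.8703.
⟨x³⟩ = -0.33995.

-0.340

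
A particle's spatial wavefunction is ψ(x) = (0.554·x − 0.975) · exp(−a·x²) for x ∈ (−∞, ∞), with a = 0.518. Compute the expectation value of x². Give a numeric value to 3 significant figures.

0.613

⟨x²⟩ = ∫ x²·|ψ|² dx / ∫|ψ|² dx (integrals over the domain).
Expand each integrand as polynomial × e^(−2ax²) and use ∫x^(2j)·e^(−2ax²) dx = (2j−1)!!/(4a)^j · √(π/(2a)), odd powers → 0; here √(π/(2a)) = 1.7414.
State is unnormalized: ∫|ψ|² dx = 1.9133, and ∫ψ*·x²·ψ dx = 1.1724, so ⟨x²⟩ = 1.1724 / 1.9133.
⟨x²⟩ = 0.61275.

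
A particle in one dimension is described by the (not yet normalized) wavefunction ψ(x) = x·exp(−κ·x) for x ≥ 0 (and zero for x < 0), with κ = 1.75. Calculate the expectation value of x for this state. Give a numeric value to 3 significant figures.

0.857

⟨x⟩ = ∫ x·|ψ|² dx / ∫|ψ|² dx (integrals over the domain).
Every integrand reduces to terms xʲ·e^(−2κx) on [0, ∞); use ∫₀^∞ xʲ·e^(−2κx) dx = j!/(2κ)^(j+1).
State is unnormalized: ∫|ψ|² dx = 0.046647, and ∫ψ*·x·ψ dx = 0.039983, so ⟨x⟩ = 0.039983 / 0.046647.
⟨x⟩ = 0.85714.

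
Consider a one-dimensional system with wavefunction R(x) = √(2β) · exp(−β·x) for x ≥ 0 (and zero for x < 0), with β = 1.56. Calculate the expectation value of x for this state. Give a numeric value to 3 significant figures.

0.321

⟨x⟩ = ∫ x·|R|² dx (integrals over the domain).
Every integrand reduces to terms xʲ·e^(−2βx) on [0, ∞); use ∫₀^∞ xʲ·e^(−2βx) dx = j!/(2β)^(j+1).
⟨x⟩ = 0.32051.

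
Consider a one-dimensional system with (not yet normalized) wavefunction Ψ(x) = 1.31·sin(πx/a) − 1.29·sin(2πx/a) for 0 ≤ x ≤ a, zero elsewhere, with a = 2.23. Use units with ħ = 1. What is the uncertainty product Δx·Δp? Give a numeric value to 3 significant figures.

0.680

Δx = √(⟨x²⟩−⟨x⟩²), Δp = √(⟨p²⟩−⟨p⟩²).
On 0 ≤ x ≤ a (j ≠ l): ∫sin²(jπx/a) dx = a/2, ∫sin(jπx/a)·sin(lπx/a) dx = 0; diagonal moments ∫x·sin²(jπx/a) dx = a²/4, ∫x²·sin²(jπx/a) dx = a³·(1/6 − 1/(4j²π²)); cross terms ∫x·sin(jπx/a)·sin(lπx/a) dx = 0 for j + l even and −4jla²/(π²(j² − l²)²) for j + l odd, ∫x²·sin(jπx/a)·sin(lπx/a) dx = (−1)^(j+l)·4jla³/(π²(j² − l²)²); higher powers the same way via product-to-sum and parts. d²/dx² sin(jπx/a) = −(jπ/a)²·sin(jπx/a); on 0 ≤ x ≤ a, ∫sin²(jπx/a) dx = a/2 and ∫sin(jπx/a)·sin(lπx/a) dx = 0 for j ≠ l, so only diagonal terms survive in ∫|Ψ|² and ∫Ψ·Ψ″; ∫Ψ·Ψ′ dx = [Ψ²/2] between the walls = 0.
Normalization: ∫|Ψ|² dx = 3.7689.
⟨x⟩ = 1.5166, ⟨x²⟩ = 2.3944 ⇒ Δx = 0.30690.
⟨p⟩ = 0.0000, ⟨p²⟩ = 4.9159 ⇒ Δp = 2.2172.
Δx·Δp = 0.68046.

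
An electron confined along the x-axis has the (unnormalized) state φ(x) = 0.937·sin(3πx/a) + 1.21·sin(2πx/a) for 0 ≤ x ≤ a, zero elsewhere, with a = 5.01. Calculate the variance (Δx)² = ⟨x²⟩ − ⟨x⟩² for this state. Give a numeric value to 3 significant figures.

Compute ⟨x⟩ and ⟨x²⟩ separately, then (Δx)² = ⟨x²⟩ − ⟨x⟩².
On 0 ≤ x ≤ a (j ≠ l): ∫sin²(jπx/a) dx = a/2, ∫sin(jπx/a)·sin(lπx/a) dx = 0; diagonal moments ∫x·sin²(jπx/a) dx = a²/4, ∫x²·sin²(jπx/a) dx = a³·(1/6 − 1/(4j²π²)); cross terms ∫x·sin(jπx/a)·sin(lπx/a) dx = 0 for j + l even and −4jla²/(π²(j² − l²)²) for j + l odd, ∫x²·sin(jπx/a)·sin(lπx/a) dx = (−1)^(j+l)·4jla³/(π²(j² − l²)²); higher powers the same way via product-to-sum and parts.
Normalization: ∫|φ|² dx = 5.8669.
⟨x⟩ = 1.5614 and ⟨x²⟩ = 3.3875.
(Δx)² = 3.3875 − (1.5614)² = 0.94958.

0.950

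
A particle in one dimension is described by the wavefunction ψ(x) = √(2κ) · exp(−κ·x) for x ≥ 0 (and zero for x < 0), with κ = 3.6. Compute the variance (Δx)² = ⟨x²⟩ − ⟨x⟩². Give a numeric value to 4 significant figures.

0.01929

Compute ⟨x⟩ and ⟨x²⟩ separately, then (Δx)² = ⟨x²⟩ − ⟨x⟩².
Every integrand reduces to terms xʲ·e^(−2κx) on [0, ∞); use ∫₀^∞ xʲ·e^(−2κx) dx = j!/(2κ)^(j+1).
⟨x⟩ = 0.13889 and ⟨x²⟩ = 0.038580.
(Δx)² = 0.038580 − (0.13889)² = 0.019290.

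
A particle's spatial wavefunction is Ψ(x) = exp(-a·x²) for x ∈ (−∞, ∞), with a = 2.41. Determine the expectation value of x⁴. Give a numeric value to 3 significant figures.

⟨x⁴⟩ = ∫ x⁴·|Ψ|² dx / ∫|Ψ|² dx (integrals over the domain).
Gaussian moments: ∫x^(2j)·e^(−2ax²) dx = (2j−1)!!/(4a)^j · √(π/(2a)), odd powers integrate to 0; here √(π/(2a)) = 0.80733.
State is unnormalized: ∫|Ψ|² dx = 0.80733, and ∫Ψ*·x⁴·Ψ dx = 0.026063, so ⟨x⁴⟩ = 0.026063 / 0.80733.
⟨x⁴⟩ = 0.032283.

0.0323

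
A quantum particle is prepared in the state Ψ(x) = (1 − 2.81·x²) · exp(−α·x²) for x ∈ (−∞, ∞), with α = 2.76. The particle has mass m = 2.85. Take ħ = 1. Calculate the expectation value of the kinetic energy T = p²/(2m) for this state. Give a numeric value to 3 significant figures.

T = −(ħ²/2m) d²/dx², so ⟨T⟩ = −(ħ²/2m) ∫ Ψ*·Ψ'' dx / ∫|Ψ|² dx; with m = 2.85.
Expand each integrand as polynomial × e^(−2αx²) and use ∫x^(2j)·e^(−2αx²) dx = (2j−1)!!/(4α)^j · √(π/(2α)), odd powers → 0; here √(π/(2α)) = 0.75441. Differentiate with the product rule, d/dx e^(−αx²) = −2αx·e^(−αx²).
State is unnormalized: ∫|Ψ|² dx = 0.51699, and ∫Ψ*·(−ħ²/2m · Ψ'') dx = 0.71690, so ⟨T⟩ = 0.71690 / 0.51699.
⟨T⟩ = 1.3867.

1.39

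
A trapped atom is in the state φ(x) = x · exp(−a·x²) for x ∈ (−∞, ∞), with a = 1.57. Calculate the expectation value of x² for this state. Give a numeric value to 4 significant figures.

0.4777

⟨x²⟩ = ∫ x²·|φ|² dx / ∫|φ|² dx (integrals over the domain).
Expand each integrand as polynomial × e^(−2ax²) and use ∫x^(2j)·e^(−2ax²) dx = (2j−1)!!/(4a)^j · √(π/(2a)), odd powers → 0; here √(π/(2a)) = 1.0003.
State is unnormalized: ∫|φ|² dx = 0.15928, and ∫φ*·x²·φ dx = 0.076087, so ⟨x²⟩ = 0.076087 / 0.15928.
⟨x²⟩ = 0.47771.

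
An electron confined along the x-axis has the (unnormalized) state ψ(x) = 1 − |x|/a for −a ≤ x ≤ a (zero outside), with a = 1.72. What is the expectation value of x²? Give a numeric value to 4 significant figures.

0.2958

⟨x²⟩ = ∫ x²·|ψ|² dx / ∫|ψ|² dx (integrals over the domain).
ψ is even, so ∫ over [−a, a] = 2∫₀ᵃ with ψ = 1 − x/a there: ∫₀ᵃ (1 − x/a)² dx = a/3, ∫₀ᵃ x²(1 − x/a)² dx = a³/30, ∫₀ᵃ x⁴(1 − x/a)² dx = a⁵/105.
State is unnormalized: ∫|ψ|² dx = 1.1467, and ∫ψ*·x²·ψ dx = 0.33923, so ⟨x²⟩ = 0.33923 / 1.1467.
⟨x²⟩ = 0.29584.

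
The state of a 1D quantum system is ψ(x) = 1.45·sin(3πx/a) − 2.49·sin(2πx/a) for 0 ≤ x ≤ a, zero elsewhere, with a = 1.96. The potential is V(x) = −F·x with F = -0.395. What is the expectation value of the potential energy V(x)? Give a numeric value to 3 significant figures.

⟨V⟩ = ∫ V(x)·|ψ|² dx / ∫|ψ|² dx.
On 0 ≤ x ≤ a (j ≠ l): ∫sin²(jπx/a) dx = a/2, ∫sin(jπx/a)·sin(lπx/a) dx = 0; diagonal moments ∫x·sin²(jπx/a) dx = a²/4, ∫x²·sin²(jπx/a) dx = a³·(1/6 − 1/(4j²π²)); cross terms ∫x·sin(jπx/a)·sin(lπx/a) dx = 0 for j + l even and −4jla²/(π²(j² − l²)²) for j + l odd, ∫x²·sin(jπx/a)·sin(lπx/a) dx = (−1)^(j+l)·4jla³/(π²(j² − l²)²); higher powers the same way via product-to-sum and parts.
State is unnormalized: ∫|ψ|² dx = 8.1365, and ∫ψ*·V(x)·ψ dx = 4.2155, so ⟨V⟩ = 4.2155 / 8.1365.
⟨V⟩ = 0.51809.

0.518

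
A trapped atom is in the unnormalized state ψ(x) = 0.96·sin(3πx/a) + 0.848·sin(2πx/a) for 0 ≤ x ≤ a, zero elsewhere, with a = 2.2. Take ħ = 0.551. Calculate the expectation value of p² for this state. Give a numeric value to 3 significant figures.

p² ψ = −ħ² d²ψ/dx²; ⟨p²⟩ = −ħ² ∫ ψ*·ψ'' dx / ∫|ψ|² dx.
d²/dx² sin(jπx/a) = −(jπ/a)²·sin(jπx/a); on 0 ≤ x ≤ a, ∫sin²(jπx/a) dx = a/2 and ∫sin(jπx/a)·sin(lπx/a) dx = 0 for j ≠ l, so only diagonal terms survive in ∫|ψ|² and ∫ψ·ψ″; ∫ψ·ψ′ dx = [ψ²/2] between the walls = 0.
State is unnormalized: ∫|ψ|² dx = 1.8048, and ∫ψ*·(−ħ² ψ'') dx = 7.6074, so ⟨p²⟩ = 7.6074 / 1.8048.
⟨p²⟩ = 4.2151.

4.22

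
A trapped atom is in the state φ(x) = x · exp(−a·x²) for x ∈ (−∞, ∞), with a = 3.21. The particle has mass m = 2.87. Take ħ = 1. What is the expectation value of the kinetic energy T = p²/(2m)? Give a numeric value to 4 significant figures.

T = −(ħ²/2m) d²/dx², so ⟨T⟩ = −(ħ²/2m) ∫ φ*·φ'' dx / ∫|φ|² dx; with m = 2.87.
Expand each integrand as polynomial × e^(−2ax²) and use ∫x^(2j)·e^(−2ax²) dx = (2j−1)!!/(4a)^j · √(π/(2a)), odd powers → 0; here √(π/(2a)) = 0.69953. Differentiate with the product rule, d/dx e^(−ax²) = −2ax·e^(−ax²).
State is unnormalized: ∫|φ|² dx = 0.054481, and ∫φ*·(−ħ²/2m · φ'') dx = 0.091402, so ⟨T⟩ = 0.091402 / 0.054481.
⟨T⟩ = 1.6777.

1.678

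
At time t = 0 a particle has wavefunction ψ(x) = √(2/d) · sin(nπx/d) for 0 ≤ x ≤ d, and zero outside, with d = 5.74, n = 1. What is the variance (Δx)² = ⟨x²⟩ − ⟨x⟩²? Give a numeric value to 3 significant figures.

1.08

Compute ⟨x⟩ and ⟨x²⟩ separately, then (Δx)² = ⟨x²⟩ − ⟨x⟩².
With sin²θ = (1 − cos2θ)/2 on 0 ≤ x ≤ d: ∫sin²(nπx/d) dx = d/2, ∫x·sin²(nπx/d) dx = d²/4, ∫x²·sin²(nπx/d) dx = d³·(1/6 − 1/(4n²π²)); higher powers xᵏ the same way, integrating xᵏ·cos(2nπx/d) by parts.
⟨x⟩ = 2.8700 and ⟨x²⟩ = 9.3134.
(Δx)² = 9.3134 − (2.8700)² = 1.0765.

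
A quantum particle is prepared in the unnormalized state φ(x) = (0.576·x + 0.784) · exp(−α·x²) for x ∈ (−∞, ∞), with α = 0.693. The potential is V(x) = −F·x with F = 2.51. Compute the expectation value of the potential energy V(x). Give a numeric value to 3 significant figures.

⟨V⟩ = ∫ V(x)·|φ|² dx / ∫|φ|² dx.
Expand each integrand as polynomial × e^(−2αx²) and use ∫x^(2j)·e^(−2αx²) dx = (2j−1)!!/(4α)^j · √(π/(2α)), odd powers → 0; here √(π/(2α)) = 1.5055.
State is unnormalized: ∫|φ|² dx = 1.1056, and ∫φ*·V(x)·φ dx = -1.2312, so ⟨V⟩ = -1.2312 / 1.1056.
⟨V⟩ = -1.1137.

-1.11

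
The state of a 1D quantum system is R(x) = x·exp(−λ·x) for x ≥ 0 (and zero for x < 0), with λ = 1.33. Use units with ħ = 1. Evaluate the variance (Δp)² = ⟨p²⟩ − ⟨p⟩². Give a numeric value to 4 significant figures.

1.769

Compute ⟨p⟩ and ⟨p²⟩ separately; (Δp)² = ⟨p²⟩ − ⟨p⟩².
Differentiate x·exp(−λ·x) with the product rule; every integrand then reduces to terms xʲ·e^(−2λx) on [0, ∞), with ∫₀^∞ xʲ·e^(−2λx) dx = j!/(2λ)^(j+1).
Normalization: ∫|R|² dx = 0.10626.
⟨p⟩ = 0.0000 and ⟨p²⟩ = 1.7689.
(Δp)² = 1.7689 − (0.0000)² = 1.7689.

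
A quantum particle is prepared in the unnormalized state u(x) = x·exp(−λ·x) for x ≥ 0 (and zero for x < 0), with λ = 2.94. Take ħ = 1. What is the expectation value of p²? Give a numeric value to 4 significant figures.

8.644

p² u = −ħ² d²u/dx²; ⟨p²⟩ = −ħ² ∫ u*·u'' dx / ∫|u|² dx.
Differentiate x·exp(−λ·x) with the product rule; every integrand then reduces to terms xʲ·e^(−2λx) on [0, ∞), with ∫₀^∞ xʲ·e^(−2λx) dx = j!/(2λ)^(j+1).
State is unnormalized: ∫|u|² dx = 0.0098378, and ∫u*·(−ħ² u'') dx = 0.085034, so ⟨p²⟩ = 0.085034 / 0.0098378.
⟨p²⟩ = 8.6436.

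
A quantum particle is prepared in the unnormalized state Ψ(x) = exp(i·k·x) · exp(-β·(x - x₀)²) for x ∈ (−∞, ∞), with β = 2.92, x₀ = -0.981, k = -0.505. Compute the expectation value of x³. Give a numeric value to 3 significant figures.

⟨x³⟩ = ∫ x³·|Ψ|² dx / ∫|Ψ|² dx (integrals over the domain).
Gaussian moments (u = x − x₀): ∫u^(2j)·e^(−2βu²) du = (2j−1)!!/(4β)^j · √(π/(2β)), odd powers integrate to 0; here √(π/(2β)) = 0.73345.
State is unnormalized: ∫|Ψ|² dx = 0.73345, and ∫Ψ*·x³·Ψ dx = -0.87724, so ⟨x³⟩ = -0.87724 / 0.73345.
⟨x³⟩ = -1.1960.

-1.20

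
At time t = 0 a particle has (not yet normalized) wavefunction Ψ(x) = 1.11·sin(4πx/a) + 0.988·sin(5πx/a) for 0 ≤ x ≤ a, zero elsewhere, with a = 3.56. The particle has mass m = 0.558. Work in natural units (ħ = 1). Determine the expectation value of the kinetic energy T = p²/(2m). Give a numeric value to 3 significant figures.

T = −(ħ²/2m) d²/dx², so ⟨T⟩ = −(ħ²/2m) ∫ Ψ*·Ψ'' dx / ∫|Ψ|² dx; with m = 0.558.
d²/dx² sin(jπx/a) = −(jπ/a)²·sin(jπx/a); on 0 ≤ x ≤ a, ∫sin²(jπx/a) dx = a/2 and ∫sin(jπx/a)·sin(lπx/a) dx = 0 for j ≠ l, so only diagonal terms survive in ∫|Ψ|² and ∫Ψ·Ψ″; ∫Ψ·Ψ′ dx = [Ψ²/2] between the walls = 0.
State is unnormalized: ∫|Ψ|² dx = 3.9307, and ∫Ψ*·(−ħ²/2m · Ψ'') dx = 54.798, so ⟨T⟩ = 54.798 / 3.9307.
⟨T⟩ = 13.941.

13.9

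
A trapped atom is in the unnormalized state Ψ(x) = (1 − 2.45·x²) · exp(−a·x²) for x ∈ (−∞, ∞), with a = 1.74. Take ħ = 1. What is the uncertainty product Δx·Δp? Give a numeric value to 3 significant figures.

Δx = √(⟨x²⟩−⟨x⟩²), Δp = √(⟨p²⟩−⟨p⟩²).
Expand each integrand as polynomial × e^(−2ax²) and use ∫x^(2j)·e^(−2ax²) dx = (2j−1)!!/(4a)^j · √(π/(2a)), odd powers → 0; here √(π/(2a)) = 0.95013. Differentiate with the product rule, d/dx e^(−ax²) = −2ax·e^(−ax²).
Normalization: ∫|Ψ|² dx = 0.63442.
⟨x⟩ = 0.0000, ⟨x²⟩ = 0.16066 ⇒ Δx = 0.40082.
⟨p⟩ = 0.0000, ⟨p²⟩ = 6.7009 ⇒ Δp = 2.5886.
Δx·Δp = 1.0376.

1.04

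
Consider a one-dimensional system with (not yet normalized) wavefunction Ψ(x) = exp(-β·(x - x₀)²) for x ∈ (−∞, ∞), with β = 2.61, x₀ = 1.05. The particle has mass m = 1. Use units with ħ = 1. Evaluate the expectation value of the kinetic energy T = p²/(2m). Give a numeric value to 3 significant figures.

1.31

T = −(ħ²/2m) d²/dx², so ⟨T⟩ = −(ħ²/2m) ∫ Ψ*·Ψ'' dx / ∫|Ψ|² dx; with m = 1.
Gaussian moments (u = x − x₀): ∫u^(2j)·e^(−2βu²) du = (2j−1)!!/(4β)^j · √(π/(2β)), odd powers integrate to 0; here √(π/(2β)) = 0.77578. Derivatives: d/dx e^(−βu²) = −2βu·e^(−βu²), d²/dx² e^(−βu²) = (4β²u² − 2β)·e^(−βu²).
State is unnormalized: ∫|Ψ|² dx = 0.77578, and ∫Ψ*·(−ħ²/2m · Ψ'') dx = 1.0124, so ⟨T⟩ = 1.0124 / 0.77578.
⟨T⟩ = 1.3050.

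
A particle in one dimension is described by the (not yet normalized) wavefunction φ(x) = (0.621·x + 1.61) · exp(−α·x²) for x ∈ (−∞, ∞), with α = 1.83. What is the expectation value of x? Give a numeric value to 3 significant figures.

⟨x⟩ = ∫ x·|φ|² dx / ∫|φ|² dx (integrals over the domain).
Expand each integrand as polynomial × e^(−2αx²) and use ∫x^(2j)·e^(−2αx²) dx = (2j−1)!!/(4α)^j · √(π/(2α)), odd powers → 0; here √(π/(2α)) = 0.92648.
State is unnormalized: ∫|φ|² dx = 2.4503, and ∫φ*·x·φ dx = 0.25309, so ⟨x⟩ = 0.25309 / 2.4503.
⟨x⟩ = 0.10329.

0.103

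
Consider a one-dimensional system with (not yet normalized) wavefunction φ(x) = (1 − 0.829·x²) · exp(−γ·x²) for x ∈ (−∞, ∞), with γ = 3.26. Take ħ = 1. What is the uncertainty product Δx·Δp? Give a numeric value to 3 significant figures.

0.501

Δx = √(⟨x²⟩−⟨x⟩²), Δp = √(⟨p²⟩−⟨p⟩²).
Expand each integrand as polynomial × e^(−2γx²) and use ∫x^(2j)·e^(−2γx²) dx = (2j−1)!!/(4γ)^j · √(π/(2γ)), odd powers → 0; here √(π/(2γ)) = 0.69415. Differentiate with the product rule, d/dx e^(−γx²) = −2γx·e^(−γx²).
Normalization: ∫|φ|² dx = 0.61430.
⟨x⟩ = 0.0000, ⟨x²⟩ = 0.058854 ⇒ Δx = 0.24260.
⟨p⟩ = 0.0000, ⟨p²⟩ = 4.2563 ⇒ Δp = 2.0631.
Δx·Δp = 0.50050.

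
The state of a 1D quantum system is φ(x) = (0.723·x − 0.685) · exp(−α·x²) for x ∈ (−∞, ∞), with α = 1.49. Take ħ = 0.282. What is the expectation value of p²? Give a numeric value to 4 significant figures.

0.1558

p² φ = −ħ² d²φ/dx²; ⟨p²⟩ = −ħ² ∫ φ*·φ'' dx / ∫|φ|² dx.
Expand each integrand as polynomial × e^(−2αx²) and use ∫x^(2j)·e^(−2αx²) dx = (2j−1)!!/(4α)^j · √(π/(2α)), odd powers → 0; here √(π/(2α)) = 1.0268. Differentiate with the product rule, d/dx e^(−αx²) = −2αx·e^(−αx²).
State is unnormalized: ∫|φ|² dx = 0.57183, and ∫φ*·(−ħ² φ'') dx = 0.089098, so ⟨p²⟩ = 0.089098 / 0.57183.
⟨p²⟩ = 0.15581.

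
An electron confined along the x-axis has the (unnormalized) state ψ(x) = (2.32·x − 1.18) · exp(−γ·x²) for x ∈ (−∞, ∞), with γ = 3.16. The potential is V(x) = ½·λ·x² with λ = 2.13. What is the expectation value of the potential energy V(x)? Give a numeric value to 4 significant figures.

⟨V⟩ = ∫ V(x)·|ψ|² dx / ∫|ψ|² dx.
Expand each integrand as polynomial × e^(−2γx²) and use ∫x^(2j)·e^(−2γx²) dx = (2j−1)!!/(4γ)^j · √(π/(2γ)), odd powers → 0; here √(π/(2γ)) = 0.70504.
State is unnormalized: ∫|ψ|² dx = 1.2819, and ∫ψ*·V(x)·ψ dx = 0.15860, so ⟨V⟩ = 0.15860 / 1.2819.
⟨V⟩ = 0.12372.

0.1237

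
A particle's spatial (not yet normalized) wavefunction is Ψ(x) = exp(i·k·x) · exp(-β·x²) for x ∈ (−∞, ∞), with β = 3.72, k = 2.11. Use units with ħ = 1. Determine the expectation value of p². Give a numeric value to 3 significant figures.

8.17

p² Ψ = −ħ² d²Ψ/dx²; ⟨p²⟩ = −ħ² ∫ Ψ*·Ψ'' dx / ∫|Ψ|² dx.
Gaussian moments: ∫x^(2j)·e^(−2βx²) dx = (2j−1)!!/(4β)^j · √(π/(2β)), odd powers integrate to 0; here √(π/(2β)) = 0.64981. Derivatives: Ψ′ = (ik − 2βx)·Ψ, Ψ″ = ((ik − 2βx)² − 2β)·Ψ; the odd-in-x pieces drop out.
State is unnormalized: ∫|Ψ|² dx = 0.64981, and ∫Ψ*·(−ħ² Ψ'') dx = 5.3103, so ⟨p²⟩ = 5.3103 / 0.64981.
⟨p²⟩ = 8.1721.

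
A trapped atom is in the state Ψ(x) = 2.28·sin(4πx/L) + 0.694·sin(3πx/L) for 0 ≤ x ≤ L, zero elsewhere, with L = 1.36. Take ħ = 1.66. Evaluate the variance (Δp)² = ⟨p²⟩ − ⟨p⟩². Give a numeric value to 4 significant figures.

226.5

Compute ⟨p⟩ and ⟨p²⟩ separately; (Δp)² = ⟨p²⟩ − ⟨p⟩².
d²/dx² sin(jπx/L) = −(jπ/L)²·sin(jπx/L); on 0 ≤ x ≤ L, ∫sin²(jπx/L) dx = L/2 and ∫sin(jπx/L)·sin(lπx/L) dx = 0 for j ≠ l, so only diagonal terms survive in ∫|Ψ|² and ∫Ψ·Ψ″; ∫Ψ·Ψ′ dx = [Ψ²/2] between the walls = 0.
Normalization: ∫|Ψ|² dx = 3.8624.
⟨p⟩ = 0.0000 and ⟨p²⟩ = 226.54.
(Δp)² = 226.54 − (0.0000)² = 226.54.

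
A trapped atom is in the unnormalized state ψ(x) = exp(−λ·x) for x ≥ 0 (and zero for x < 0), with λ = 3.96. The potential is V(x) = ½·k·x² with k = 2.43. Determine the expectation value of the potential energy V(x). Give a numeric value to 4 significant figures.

⟨V⟩ = ∫ V(x)·|ψ|² dx / ∫|ψ|² dx.
Every integrand reduces to terms xʲ·e^(−2λx) on [0, ∞); use ∫₀^∞ xʲ·e^(−2λx) dx = j!/(2λ)^(j+1).
State is unnormalized: ∫|ψ|² dx = 0.12626, and ∫ψ*·V(x)·ψ dx = 0.0048914, so ⟨V⟩ = 0.0048914 / 0.12626.
⟨V⟩ = 0.038740.

0.03874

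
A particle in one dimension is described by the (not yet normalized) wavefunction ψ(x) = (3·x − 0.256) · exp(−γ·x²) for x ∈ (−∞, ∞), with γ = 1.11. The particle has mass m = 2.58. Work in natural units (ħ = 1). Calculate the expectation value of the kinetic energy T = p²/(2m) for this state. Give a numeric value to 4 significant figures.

0.6319

T = −(ħ²/2m) d²/dx², so ⟨T⟩ = −(ħ²/2m) ∫ ψ*·ψ'' dx / ∫|ψ|² dx; with m = 2.58.
Expand each integrand as polynomial × e^(−2γx²) and use ∫x^(2j)·e^(−2γx²) dx = (2j−1)!!/(4γ)^j · √(π/(2γ)), odd powers → 0; here √(π/(2γ)) = 1.1896. Differentiate with the product rule, d/dx e^(−γx²) = −2γx·e^(−γx²).
State is unnormalized: ∫|ψ|² dx = 2.4893, and ∫ψ*·(−ħ²/2m · ψ'') dx = 1.5729, so ⟨T⟩ = 1.5729 / 2.4893.
⟨T⟩ = 0.63187.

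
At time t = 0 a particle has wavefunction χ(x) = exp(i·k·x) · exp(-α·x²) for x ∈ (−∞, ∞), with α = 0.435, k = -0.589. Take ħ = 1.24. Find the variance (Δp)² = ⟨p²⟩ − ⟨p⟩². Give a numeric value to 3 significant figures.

0.669

Compute ⟨p⟩ and ⟨p²⟩ separately; (Δp)² = ⟨p²⟩ − ⟨p⟩².
Gaussian moments: ∫x^(2j)·e^(−2αx²) dx = (2j−1)!!/(4α)^j · √(π/(2α)), odd powers integrate to 0; here √(π/(2α)) = 1.9003. Derivatives: χ′ = (ik − 2αx)·χ, χ″ = ((ik − 2αx)² − 2α)·χ; the odd-in-x pieces drop out.
Normalization: ∫|χ|² dx = 1.9003.
⟨p⟩ = -0.73036 and ⟨p²⟩ = 1.2023.
(Δp)² = 1.2023 − (-0.73036)² = 0.66886.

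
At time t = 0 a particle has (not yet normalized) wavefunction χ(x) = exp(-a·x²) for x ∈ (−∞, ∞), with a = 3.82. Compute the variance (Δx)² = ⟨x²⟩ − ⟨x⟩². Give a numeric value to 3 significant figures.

0.0654

Compute ⟨x⟩ and ⟨x²⟩ separately, then (Δx)² = ⟨x²⟩ − ⟨x⟩².
Gaussian moments: ∫x^(2j)·e^(−2ax²) dx = (2j−1)!!/(4a)^j · √(π/(2a)), odd powers integrate to 0; here √(π/(2a)) = 0.64125.
Normalization: ∫|χ|² dx = 0.64125.
⟨x⟩ = 0.0000 and ⟨x²⟩ = 0.065445.
(Δx)² = 0.065445 − (0.0000)² = 0.065445.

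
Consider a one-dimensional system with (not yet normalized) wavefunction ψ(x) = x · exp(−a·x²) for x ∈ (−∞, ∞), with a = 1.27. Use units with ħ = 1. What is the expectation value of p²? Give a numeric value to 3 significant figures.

p² ψ = −ħ² d²ψ/dx²; ⟨p²⟩ = −ħ² ∫ ψ*·ψ'' dx / ∫|ψ|² dx.
Expand each integrand as polynomial × e^(−2ax²) and use ∫x^(2j)·e^(−2ax²) dx = (2j−1)!!/(4a)^j · √(π/(2a)), odd powers → 0; here √(π/(2a)) = 1.1121. Differentiate with the product rule, d/dx e^(−ax²) = −2ax·e^(−ax²).
State is unnormalized: ∫|ψ|² dx = 0.21892, and ∫ψ*·(−ħ² ψ'') dx = 0.83410, so ⟨p²⟩ = 0.83410 / 0.21892.
⟨p²⟩ = 3.8100.

3.81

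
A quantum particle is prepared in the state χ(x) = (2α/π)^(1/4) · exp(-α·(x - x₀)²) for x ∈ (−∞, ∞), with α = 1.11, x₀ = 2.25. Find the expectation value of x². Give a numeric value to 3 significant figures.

5.29

⟨x²⟩ = ∫ x²·|χ|² dx (integrals over the domain).
Gaussian moments (u = x − x₀): ∫u^(2j)·e^(−2αu²) du = (2j−1)!!/(4α)^j · √(π/(2α)), odd powers integrate to 0; here √(π/(2α)) = 1.1896.
⟨x²⟩ = 5.2877.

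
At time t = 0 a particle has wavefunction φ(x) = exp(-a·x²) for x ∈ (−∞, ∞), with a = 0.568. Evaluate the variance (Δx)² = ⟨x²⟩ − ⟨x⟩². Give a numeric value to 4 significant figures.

0.4401

Compute ⟨x⟩ and ⟨x²⟩ separately, then (Δx)² = ⟨x²⟩ − ⟨x⟩².
Gaussian moments: ∫x^(2j)·e^(−2ax²) dx = (2j−1)!!/(4a)^j · √(π/(2a)), odd powers integrate to 0; here √(π/(2a)) = 1.6630.
Normalization: ∫|φ|² dx = 1.6630.
⟨x⟩ = 0.0000 and ⟨x²⟩ = 0.44014.
(Δx)² = 0.44014 − (0.0000)² = 0.44014.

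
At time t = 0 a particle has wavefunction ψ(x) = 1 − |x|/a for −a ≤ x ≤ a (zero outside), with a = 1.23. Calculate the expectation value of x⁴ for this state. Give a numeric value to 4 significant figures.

0.06540

⟨x⁴⟩ = ∫ x⁴·|ψ|² dx / ∫|ψ|² dx (integrals over the domain).
ψ is even, so ∫ over [−a, a] = 2∫₀ᵃ with ψ = 1 − x/a there: ∫₀ᵃ (1 − x/a)² dx = a/3, ∫₀ᵃ x²(1 − x/a)² dx = a³/30, ∫₀ᵃ x⁴(1 − x/a)² dx = a⁵/105.
State is unnormalized: ∫|ψ|² dx = 0.82000, and ∫ψ*·x⁴·ψ dx = 0.053625, so ⟨x⁴⟩ = 0.053625 / 0.82000.
⟨x⁴⟩ = 0.065396.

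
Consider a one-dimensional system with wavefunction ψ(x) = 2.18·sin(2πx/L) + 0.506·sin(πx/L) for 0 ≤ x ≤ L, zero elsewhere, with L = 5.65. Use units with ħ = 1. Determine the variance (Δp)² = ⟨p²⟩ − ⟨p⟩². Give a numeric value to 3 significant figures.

1.19

Compute ⟨p⟩ and ⟨p²⟩ separately; (Δp)² = ⟨p²⟩ − ⟨p⟩².
d²/dx² sin(jπx/L) = −(jπ/L)²·sin(jπx/L); on 0 ≤ x ≤ L, ∫sin²(jπx/L) dx = L/2 and ∫sin(jπx/L)·sin(lπx/L) dx = 0 for j ≠ l, so only diagonal terms survive in ∫|ψ|² and ∫ψ·ψ″; ∫ψ·ψ′ dx = [ψ²/2] between the walls = 0.
Normalization: ∫|ψ|² dx = 14.149.
⟨p⟩ = 0.0000 and ⟨p²⟩ = 1.1893.
(Δp)² = 1.1893 − (0.0000)² = 1.1893.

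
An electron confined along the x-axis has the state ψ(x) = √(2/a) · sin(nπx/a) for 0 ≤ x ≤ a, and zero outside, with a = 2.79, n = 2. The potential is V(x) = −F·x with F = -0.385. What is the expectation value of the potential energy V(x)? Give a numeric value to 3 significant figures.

0.537

⟨V⟩ = ∫ V(x)·|ψ|² dx.
With sin²θ = (1 − cos2θ)/2 on 0 ≤ x ≤ a: ∫sin²(nπx/a) dx = a/2, ∫x·sin²(nπx/a) dx = a²/4, ∫x²·sin²(nπx/a) dx = a³·(1/6 − 1/(4n²π²)); higher powers xᵏ the same way, integrating xᵏ·cos(2nπx/a) by parts.
⟨V⟩ = 0.53708.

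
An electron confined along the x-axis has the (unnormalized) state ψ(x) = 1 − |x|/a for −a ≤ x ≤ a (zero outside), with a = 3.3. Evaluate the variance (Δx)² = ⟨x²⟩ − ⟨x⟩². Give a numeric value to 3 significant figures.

1.09

Compute ⟨x⟩ and ⟨x²⟩ separately, then (Δx)² = ⟨x²⟩ − ⟨x⟩².
ψ is even, so ∫ over [−a, a] = 2∫₀ᵃ with ψ = 1 − x/a there: ∫₀ᵃ (1 − x/a)² dx = a/3, ∫₀ᵃ x²(1 − x/a)² dx = a³/30, ∫₀ᵃ x⁴(1 − x/a)² dx = a⁵/105.
Normalization: ∫|ψ|² dx = 2.2000.
⟨x⟩ = 0.0000 and ⟨x²⟩ = 1.0890.
(Δx)² = 1.0890 − (0.0000)² = 1.0890.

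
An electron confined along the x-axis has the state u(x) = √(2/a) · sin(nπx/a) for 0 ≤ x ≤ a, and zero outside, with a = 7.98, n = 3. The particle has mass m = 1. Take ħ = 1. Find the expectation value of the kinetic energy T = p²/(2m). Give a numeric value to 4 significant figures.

T = −(ħ²/2m) d²/dx², so ⟨T⟩ = −(ħ²/2m) ∫ u*·u'' dx; with m = 1.
d/dx sin(nπx/a) = (nπ/a)·cos(nπx/a) and d²/dx² sin(nπx/a) = −(nπ/a)²·sin(nπx/a); on 0 ≤ x ≤ a, ∫sin²(nπx/a) dx = a/2 and ∫sin(nπx/a)·cos(nπx/a) dx = 0.
⟨T⟩ = 0.69744.

0.6974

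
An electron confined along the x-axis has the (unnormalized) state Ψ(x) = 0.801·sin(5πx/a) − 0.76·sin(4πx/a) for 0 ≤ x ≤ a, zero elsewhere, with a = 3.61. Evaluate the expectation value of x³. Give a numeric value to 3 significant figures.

⟨x³⟩ = ∫ x³·|Ψ|² dx / ∫|Ψ|² dx (integrals over the domain).
On 0 ≤ x ≤ a (j ≠ l): ∫sin²(jπx/a) dx = a/2, ∫sin(jπx/a)·sin(lπx/a) dx = 0; diagonal moments ∫x·sin²(jπx/a) dx = a²/4, ∫x²·sin²(jπx/a) dx = a³·(1/6 − 1/(4j²π²)); cross terms ∫x·sin(jπx/a)·sin(lπx/a) dx = 0 for j + l even and −4jla²/(π²(j² − l²)²) for j + l odd, ∫x²·sin(jπx/a)·sin(lπx/a) dx = (−1)^(j+l)·4jla³/(π²(j² − l²)²); higher powers the same way via product-to-sum and parts.
State is unnormalized: ∫|Ψ|² dx = 2.2007, and ∫Ψ*·x³·Ψ dx = 43.788, so ⟨x³⟩ = 43.788 / 2.2007.
⟨x³⟩ = 19.898.

19.9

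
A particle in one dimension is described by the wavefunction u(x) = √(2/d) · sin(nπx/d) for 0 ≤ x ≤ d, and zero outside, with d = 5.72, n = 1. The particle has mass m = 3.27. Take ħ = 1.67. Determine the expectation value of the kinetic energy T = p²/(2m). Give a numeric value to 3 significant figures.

0.129

T = −(ħ²/2m) d²/dx², so ⟨T⟩ = −(ħ²/2m) ∫ u*·u'' dx; with m = 3.27.
d/dx sin(nπx/d) = (nπ/d)·cos(nπx/d) and d²/dx² sin(nπx/d) = −(nπ/d)²·sin(nπx/d); on 0 ≤ x ≤ d, ∫sin²(nπx/d) dx = d/2 and ∫sin(nπx/d)·cos(nπx/d) dx = 0.
⟨T⟩ = 0.12864.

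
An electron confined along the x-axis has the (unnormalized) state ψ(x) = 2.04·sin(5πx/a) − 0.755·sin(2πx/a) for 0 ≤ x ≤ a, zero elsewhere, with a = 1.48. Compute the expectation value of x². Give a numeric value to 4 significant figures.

⟨x²⟩ = ∫ x²·|ψ|² dx / ∫|ψ|² dx (integrals over the domain).
On 0 ≤ x ≤ a (j ≠ l): ∫sin²(jπx/a) dx = a/2, ∫sin(jπx/a)·sin(lπx/a) dx = 0; diagonal moments ∫x·sin²(jπx/a) dx = a²/4, ∫x²·sin²(jπx/a) dx = a³·(1/6 − 1/(4j²π²)); cross terms ∫x·sin(jπx/a)·sin(lπx/a) dx = 0 for j + l even and −4jla²/(π²(j² − l²)²) for j + l odd, ∫x²·sin(jπx/a)·sin(lπx/a) dx = (−1)^(j+l)·4jla³/(π²(j² − l²)²); higher powers the same way via product-to-sum and parts.
State is unnormalized: ∫|ψ|² dx = 3.5014, and ∫ψ*·x²·ψ dx = 2.6229, so ⟨x²⟩ = 2.6229 / 3.5014.
⟨x²⟩ = 0.74910.

0.7491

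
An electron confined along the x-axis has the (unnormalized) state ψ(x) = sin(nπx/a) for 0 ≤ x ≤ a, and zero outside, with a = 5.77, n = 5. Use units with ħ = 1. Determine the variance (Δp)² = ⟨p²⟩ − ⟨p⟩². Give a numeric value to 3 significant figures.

7.41

Compute ⟨p⟩ and ⟨p²⟩ separately; (Δp)² = ⟨p²⟩ − ⟨p⟩².
d/dx sin(nπx/a) = (nπ/a)·cos(nπx/a) and d²/dx² sin(nπx/a) = −(nπ/a)²·sin(nπx/a); on 0 ≤ x ≤ a, ∫sin²(nπx/a) dx = a/2 and ∫sin(nπx/a)·cos(nπx/a) dx = 0.
Normalization: ∫|ψ|² dx = 2.8850.
⟨p⟩ = 0.0000 and ⟨p²⟩ = 7.4112.
(Δp)² = 7.4112 − (0.0000)² = 7.4112.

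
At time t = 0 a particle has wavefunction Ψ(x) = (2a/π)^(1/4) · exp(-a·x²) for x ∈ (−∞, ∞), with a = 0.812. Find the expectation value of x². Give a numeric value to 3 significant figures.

⟨x²⟩ = ∫ x²·|Ψ|² dx (integrals over the domain).
Gaussian moments: ∫x^(2j)·e^(−2ax²) dx = (2j−1)!!/(4a)^j · √(π/(2a)), odd powers integrate to 0; here √(π/(2a)) = 1.3909.
⟨x²⟩ = 0.30788.

0.308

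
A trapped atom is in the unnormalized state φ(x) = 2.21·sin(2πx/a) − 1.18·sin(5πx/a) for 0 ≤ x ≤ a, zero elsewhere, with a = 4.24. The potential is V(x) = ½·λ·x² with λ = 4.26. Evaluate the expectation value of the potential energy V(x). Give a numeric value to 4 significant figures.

⟨V⟩ = ∫ V(x)·|φ|² dx / ∫|φ|² dx.
On 0 ≤ x ≤ a (j ≠ l): ∫sin²(jπx/a) dx = a/2, ∫sin(jπx/a)·sin(lπx/a) dx = 0; diagonal moments ∫x·sin²(jπx/a) dx = a²/4, ∫x²·sin²(jπx/a) dx = a³·(1/6 − 1/(4j²π²)); cross terms ∫x·sin(jπx/a)·sin(lπx/a) dx = 0 for j + l even and −4jla²/(π²(j² − l²)²) for j + l odd, ∫x²·sin(jπx/a)·sin(lπx/a) dx = (−1)^(j+l)·4jla³/(π²(j² − l²)²); higher powers the same way via product-to-sum and parts.
State is unnormalized: ∫|φ|² dx = 13.306, and ∫φ*·V(x)·φ dx = 172.37, so ⟨V⟩ = 172.37 / 13.306.
⟨V⟩ = 12.954.

12.95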